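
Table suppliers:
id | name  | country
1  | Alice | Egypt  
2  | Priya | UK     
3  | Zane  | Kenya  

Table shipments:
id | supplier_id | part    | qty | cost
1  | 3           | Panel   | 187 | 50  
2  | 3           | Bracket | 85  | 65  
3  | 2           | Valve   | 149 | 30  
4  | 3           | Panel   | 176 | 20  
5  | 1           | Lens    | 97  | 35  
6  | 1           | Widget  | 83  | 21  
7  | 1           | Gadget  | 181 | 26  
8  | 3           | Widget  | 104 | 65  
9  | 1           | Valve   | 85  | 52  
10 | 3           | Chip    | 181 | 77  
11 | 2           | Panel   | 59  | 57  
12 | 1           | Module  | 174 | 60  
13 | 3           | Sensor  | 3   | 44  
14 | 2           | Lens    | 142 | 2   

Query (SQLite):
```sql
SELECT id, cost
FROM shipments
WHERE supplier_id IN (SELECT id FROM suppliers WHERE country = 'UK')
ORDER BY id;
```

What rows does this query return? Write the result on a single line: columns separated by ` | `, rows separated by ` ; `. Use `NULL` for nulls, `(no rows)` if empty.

3 | 30 ; 11 | 57 ; 14 | 2

Inner query: suppliers.id where country = 'UK'.
Outer: keep shipments rows whose supplier_id is in that set.
Inner query → {2}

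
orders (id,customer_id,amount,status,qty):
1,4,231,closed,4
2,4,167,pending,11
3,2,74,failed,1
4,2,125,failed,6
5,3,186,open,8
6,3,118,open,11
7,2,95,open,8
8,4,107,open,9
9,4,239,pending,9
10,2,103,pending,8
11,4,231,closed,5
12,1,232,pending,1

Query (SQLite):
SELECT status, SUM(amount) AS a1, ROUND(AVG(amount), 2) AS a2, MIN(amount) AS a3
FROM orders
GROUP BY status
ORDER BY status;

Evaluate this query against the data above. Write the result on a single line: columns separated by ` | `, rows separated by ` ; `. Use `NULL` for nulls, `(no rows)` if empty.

closed | 462 | 231 | 231 ; failed | 199 | 99.5 | 74 ; open | 506 | 126.5 | 95 ; pending | 741 | 185.25 | 103

Group orders by status.
Per group compute: SUM(amount), ROUND(AVG(amount), 2), MIN(amount).
  closed: ids {1, 11} → SUM(amount)=462, ROUND(AVG(amount), 2)=231, MIN(amount)=231
  failed: ids {3, 4} → SUM(amount)=199, ROUND(AVG(amount), 2)=99.5, MIN(amount)=74
  open: ids {5, 6, 7, 8} → SUM(amount)=506, ROUND(AVG(amount), 2)=126.5, MIN(amount)=95
  pending: ids {2, 9, 10, 12} → SUM(amount)=741, ROUND(AVG(amount), 2)=185.25, MIN(amount)=103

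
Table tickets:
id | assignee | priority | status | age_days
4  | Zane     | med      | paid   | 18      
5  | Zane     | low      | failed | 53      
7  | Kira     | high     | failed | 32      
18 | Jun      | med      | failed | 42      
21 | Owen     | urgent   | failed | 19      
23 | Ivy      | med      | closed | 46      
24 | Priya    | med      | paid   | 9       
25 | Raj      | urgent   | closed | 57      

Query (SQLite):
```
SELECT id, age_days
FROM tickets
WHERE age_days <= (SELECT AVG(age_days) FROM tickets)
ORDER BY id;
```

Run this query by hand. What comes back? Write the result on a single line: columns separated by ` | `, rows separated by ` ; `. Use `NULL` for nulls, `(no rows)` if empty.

Scalar subquery: AVG(age_days) over all tickets rows = 34.5.
Keep rows where age_days <= that value.

4 | 18 ; 7 | 32 ; 21 | 19 ; 24 | 9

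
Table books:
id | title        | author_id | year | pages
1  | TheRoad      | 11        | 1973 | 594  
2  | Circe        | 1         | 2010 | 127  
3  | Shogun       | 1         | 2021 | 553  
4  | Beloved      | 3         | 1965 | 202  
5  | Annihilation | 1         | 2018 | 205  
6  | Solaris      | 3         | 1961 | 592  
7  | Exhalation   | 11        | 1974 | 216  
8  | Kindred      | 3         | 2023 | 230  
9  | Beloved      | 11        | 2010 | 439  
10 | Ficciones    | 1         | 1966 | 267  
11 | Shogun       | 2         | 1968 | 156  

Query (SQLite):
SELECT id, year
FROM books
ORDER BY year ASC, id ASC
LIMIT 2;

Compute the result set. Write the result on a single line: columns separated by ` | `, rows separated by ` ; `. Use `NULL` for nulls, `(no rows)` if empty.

6 | 1961 ; 4 | 1965

Sort by year asc, tiebreak id asc: (1961, id=6), (1965, id=4), (1966, id=10), (1968, id=11), (1973, id=1) …. Take first 2.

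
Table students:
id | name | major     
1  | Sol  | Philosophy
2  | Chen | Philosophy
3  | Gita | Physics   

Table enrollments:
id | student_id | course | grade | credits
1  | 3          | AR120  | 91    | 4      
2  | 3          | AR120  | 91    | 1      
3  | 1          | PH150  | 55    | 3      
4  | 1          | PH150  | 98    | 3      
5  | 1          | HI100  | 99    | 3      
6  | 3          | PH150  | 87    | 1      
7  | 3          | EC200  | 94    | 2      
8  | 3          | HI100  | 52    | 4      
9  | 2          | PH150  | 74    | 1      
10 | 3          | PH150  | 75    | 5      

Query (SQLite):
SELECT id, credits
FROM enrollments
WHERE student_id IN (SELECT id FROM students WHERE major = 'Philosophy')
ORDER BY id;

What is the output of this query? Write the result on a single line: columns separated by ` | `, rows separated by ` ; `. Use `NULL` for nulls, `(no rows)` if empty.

3 | 3 ; 4 | 3 ; 5 | 3 ; 9 | 1

Inner query: students.id where major = 'Philosophy'.
Outer: keep enrollments rows whose student_id is in that set.
Inner query → {1, 2}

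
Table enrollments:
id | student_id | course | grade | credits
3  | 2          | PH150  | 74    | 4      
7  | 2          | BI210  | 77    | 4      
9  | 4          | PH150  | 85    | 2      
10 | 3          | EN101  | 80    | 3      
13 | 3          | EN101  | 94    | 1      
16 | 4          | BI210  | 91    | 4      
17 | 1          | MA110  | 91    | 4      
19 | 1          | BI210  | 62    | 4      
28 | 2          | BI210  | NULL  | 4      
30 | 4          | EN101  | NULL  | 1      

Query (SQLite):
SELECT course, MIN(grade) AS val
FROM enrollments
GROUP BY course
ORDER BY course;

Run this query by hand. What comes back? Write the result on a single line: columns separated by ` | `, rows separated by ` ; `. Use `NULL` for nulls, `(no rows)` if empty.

BI210 | 62 ; EN101 | 80 ; MA110 | 91 ; PH150 | 74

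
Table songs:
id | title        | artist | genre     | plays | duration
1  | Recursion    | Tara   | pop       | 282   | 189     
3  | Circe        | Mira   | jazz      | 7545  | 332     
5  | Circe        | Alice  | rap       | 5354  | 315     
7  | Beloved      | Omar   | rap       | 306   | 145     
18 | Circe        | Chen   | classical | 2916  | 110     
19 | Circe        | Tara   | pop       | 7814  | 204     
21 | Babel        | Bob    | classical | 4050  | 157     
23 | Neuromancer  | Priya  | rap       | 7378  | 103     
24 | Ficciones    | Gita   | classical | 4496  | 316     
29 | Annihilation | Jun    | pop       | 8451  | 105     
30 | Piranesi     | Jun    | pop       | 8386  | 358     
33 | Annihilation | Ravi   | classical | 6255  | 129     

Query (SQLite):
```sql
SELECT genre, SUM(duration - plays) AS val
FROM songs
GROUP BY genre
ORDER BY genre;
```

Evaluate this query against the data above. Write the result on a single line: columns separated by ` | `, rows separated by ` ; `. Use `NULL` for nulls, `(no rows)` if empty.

classical | -17005 ; jazz | -7213 ; pop | -24077 ; rap | -12475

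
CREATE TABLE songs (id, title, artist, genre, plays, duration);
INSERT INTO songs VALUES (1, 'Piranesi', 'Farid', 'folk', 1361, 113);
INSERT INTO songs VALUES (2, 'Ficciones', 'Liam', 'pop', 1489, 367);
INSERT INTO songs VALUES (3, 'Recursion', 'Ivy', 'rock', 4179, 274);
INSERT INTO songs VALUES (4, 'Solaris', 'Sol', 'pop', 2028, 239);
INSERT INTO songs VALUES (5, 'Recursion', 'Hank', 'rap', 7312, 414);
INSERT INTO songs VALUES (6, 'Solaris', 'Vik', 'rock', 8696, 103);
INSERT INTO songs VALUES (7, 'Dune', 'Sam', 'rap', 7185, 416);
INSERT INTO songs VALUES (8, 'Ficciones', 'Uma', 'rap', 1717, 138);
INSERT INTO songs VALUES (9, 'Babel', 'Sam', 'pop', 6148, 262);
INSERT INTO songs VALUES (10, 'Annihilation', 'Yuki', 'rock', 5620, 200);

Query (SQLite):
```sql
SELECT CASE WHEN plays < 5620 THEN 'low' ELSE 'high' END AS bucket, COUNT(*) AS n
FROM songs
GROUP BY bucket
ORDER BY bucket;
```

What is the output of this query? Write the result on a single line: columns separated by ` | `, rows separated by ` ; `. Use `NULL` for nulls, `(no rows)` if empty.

Bucket rows by plays < 5620 → 'low' else 'high'; count each bucket.

high | 5 ; low | 5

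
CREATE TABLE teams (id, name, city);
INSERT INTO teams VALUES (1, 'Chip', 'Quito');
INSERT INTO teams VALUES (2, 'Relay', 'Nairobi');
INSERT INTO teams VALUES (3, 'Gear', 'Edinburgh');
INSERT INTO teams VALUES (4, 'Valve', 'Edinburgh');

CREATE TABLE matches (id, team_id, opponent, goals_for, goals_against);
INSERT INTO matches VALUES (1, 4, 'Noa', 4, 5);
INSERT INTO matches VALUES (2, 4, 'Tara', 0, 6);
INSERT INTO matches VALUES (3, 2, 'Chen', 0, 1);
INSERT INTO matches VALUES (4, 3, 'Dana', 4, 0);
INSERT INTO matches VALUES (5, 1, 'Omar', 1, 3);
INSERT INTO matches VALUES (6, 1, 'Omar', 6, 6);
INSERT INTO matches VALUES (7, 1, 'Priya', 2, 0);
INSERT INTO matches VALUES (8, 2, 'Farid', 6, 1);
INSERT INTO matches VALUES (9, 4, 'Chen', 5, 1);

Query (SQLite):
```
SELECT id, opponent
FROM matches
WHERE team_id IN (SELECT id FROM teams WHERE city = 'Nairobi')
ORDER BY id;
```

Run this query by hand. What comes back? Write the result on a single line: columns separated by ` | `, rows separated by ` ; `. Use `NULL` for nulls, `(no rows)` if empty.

Inner query: teams.id where city = 'Nairobi'.
Outer: keep matches rows whose team_id is in that set.
Inner query → {2}

3 | Chen ; 8 | Farid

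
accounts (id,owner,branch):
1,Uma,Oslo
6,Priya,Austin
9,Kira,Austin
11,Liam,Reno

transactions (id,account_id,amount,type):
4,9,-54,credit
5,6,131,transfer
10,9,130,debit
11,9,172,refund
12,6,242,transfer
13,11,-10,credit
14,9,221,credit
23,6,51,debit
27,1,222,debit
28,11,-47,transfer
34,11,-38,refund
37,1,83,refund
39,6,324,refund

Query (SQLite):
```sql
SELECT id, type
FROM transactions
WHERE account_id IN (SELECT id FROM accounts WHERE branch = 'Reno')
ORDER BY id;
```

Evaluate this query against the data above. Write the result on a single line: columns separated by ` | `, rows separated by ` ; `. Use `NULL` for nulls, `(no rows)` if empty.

13 | credit ; 28 | transfer ; 34 | refund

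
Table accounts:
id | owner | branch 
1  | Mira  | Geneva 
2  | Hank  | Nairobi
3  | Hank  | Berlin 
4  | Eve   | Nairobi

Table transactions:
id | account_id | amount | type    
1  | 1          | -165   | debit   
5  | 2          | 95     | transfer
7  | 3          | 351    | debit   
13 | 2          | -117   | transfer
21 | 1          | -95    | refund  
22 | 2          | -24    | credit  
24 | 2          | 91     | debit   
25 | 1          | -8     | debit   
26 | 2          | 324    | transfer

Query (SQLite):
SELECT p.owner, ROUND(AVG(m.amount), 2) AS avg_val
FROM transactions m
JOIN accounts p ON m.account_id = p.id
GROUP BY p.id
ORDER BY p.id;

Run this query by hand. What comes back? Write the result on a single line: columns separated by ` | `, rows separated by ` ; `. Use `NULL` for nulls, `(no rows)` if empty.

Join each transactions row to its accounts via account_id.
Group joined rows by accounts.id; compute ROUND(AVG(m.amount), 2) per group.
  1: ids {1, 21, 25} → ROUND(AVG(m.amount), 2)=-89.33
  2: ids {5, 13, 22, 24, 26} → ROUND(AVG(m.amount), 2)=73.8
  3: ids {7} → ROUND(AVG(m.amount), 2)=351

Mira | -89.33 ; Hank | 73.8 ; Hank | 351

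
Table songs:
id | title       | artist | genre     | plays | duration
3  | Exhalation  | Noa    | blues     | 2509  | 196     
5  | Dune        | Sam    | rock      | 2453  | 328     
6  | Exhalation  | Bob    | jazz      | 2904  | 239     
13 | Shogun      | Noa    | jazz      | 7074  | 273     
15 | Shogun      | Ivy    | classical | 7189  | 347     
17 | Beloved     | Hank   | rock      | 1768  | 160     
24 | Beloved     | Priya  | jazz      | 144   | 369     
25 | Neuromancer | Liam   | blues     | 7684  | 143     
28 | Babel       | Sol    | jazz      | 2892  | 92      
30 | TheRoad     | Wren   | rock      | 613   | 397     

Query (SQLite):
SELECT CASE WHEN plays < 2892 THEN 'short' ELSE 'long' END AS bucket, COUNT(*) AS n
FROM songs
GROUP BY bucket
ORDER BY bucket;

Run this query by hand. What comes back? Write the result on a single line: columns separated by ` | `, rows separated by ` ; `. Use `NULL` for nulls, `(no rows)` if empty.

long | 5 ; short | 5

Bucket rows by plays < 2892 → 'short' else 'long'; count each bucket.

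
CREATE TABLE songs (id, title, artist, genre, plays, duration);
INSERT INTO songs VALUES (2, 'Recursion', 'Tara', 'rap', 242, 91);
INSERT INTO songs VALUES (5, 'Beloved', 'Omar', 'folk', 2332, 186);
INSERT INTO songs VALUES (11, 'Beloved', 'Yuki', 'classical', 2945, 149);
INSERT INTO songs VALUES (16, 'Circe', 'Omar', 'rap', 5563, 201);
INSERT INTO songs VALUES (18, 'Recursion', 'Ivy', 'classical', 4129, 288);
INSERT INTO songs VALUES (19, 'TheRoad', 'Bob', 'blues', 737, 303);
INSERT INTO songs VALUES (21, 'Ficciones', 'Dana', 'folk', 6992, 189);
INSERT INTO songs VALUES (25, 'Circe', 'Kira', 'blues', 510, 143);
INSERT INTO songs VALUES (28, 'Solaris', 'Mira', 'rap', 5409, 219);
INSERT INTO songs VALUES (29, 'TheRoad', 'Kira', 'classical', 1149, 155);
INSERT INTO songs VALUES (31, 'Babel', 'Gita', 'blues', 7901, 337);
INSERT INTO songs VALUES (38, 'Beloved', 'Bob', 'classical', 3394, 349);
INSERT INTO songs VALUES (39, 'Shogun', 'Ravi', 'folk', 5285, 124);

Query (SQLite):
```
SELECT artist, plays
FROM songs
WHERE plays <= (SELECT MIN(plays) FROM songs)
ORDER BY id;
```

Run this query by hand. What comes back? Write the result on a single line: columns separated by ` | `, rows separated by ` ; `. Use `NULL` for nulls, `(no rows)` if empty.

Tara | 242

Scalar subquery: MIN(plays) over all songs rows = 242.
Keep rows where plays <= that value.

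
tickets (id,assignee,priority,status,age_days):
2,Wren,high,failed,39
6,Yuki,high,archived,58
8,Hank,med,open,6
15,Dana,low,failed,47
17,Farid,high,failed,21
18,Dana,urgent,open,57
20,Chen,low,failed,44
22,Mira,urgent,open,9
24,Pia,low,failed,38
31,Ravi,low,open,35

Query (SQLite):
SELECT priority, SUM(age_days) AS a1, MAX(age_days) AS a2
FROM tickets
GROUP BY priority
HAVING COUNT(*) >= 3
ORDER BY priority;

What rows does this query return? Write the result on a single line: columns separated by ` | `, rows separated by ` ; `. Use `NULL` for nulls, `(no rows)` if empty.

Group tickets by priority.
Per group compute: SUM(age_days), MAX(age_days).
HAVING: drop groups with fewer than 3 rows.
  high: ids {2, 6, 17} → SUM(age_days)=118, MAX(age_days)=58
  low: ids {15, 20, 24, 31} → SUM(age_days)=164, MAX(age_days)=47
  med: ids {8} → SUM(age_days)=6, MAX(age_days)=6
  urgent: ids {18, 22} → SUM(age_days)=66, MAX(age_days)=57

high | 118 | 58 ; low | 164 | 47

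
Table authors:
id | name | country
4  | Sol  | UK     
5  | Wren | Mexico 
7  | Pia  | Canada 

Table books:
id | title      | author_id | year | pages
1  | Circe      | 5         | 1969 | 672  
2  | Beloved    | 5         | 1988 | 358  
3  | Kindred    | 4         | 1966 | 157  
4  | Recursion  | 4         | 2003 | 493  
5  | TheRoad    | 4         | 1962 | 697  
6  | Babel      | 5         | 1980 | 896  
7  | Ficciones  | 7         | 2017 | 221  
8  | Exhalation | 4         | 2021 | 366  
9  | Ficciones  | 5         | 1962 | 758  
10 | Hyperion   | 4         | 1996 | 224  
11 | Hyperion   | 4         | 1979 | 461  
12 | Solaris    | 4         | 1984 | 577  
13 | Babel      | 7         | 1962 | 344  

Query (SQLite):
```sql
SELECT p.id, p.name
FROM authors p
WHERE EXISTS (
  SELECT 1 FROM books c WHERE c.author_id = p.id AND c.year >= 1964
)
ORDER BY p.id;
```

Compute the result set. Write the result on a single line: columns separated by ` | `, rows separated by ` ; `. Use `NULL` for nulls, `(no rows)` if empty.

For each authors row, check whether any books with matching author_id has year >= 1964.
Keep rows where that is true.

4 | Sol ; 5 | Wren ; 7 | Pia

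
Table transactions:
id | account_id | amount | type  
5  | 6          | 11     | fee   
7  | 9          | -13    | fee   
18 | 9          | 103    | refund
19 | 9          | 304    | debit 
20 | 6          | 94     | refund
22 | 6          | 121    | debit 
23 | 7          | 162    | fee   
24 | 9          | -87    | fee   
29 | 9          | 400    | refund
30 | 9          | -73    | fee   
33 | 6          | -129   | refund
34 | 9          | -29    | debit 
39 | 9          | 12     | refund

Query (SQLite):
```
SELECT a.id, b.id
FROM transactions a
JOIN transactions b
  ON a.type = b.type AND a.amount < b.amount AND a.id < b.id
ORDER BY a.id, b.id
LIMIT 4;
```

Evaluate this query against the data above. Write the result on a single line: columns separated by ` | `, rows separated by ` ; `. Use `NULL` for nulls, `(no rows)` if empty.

Pairs (a,b) with same type, a.amount < b.amount, a.id < b.id.
type groups: debit:{19,22,34} fee:{5,7,23,24,30} refund:{18,20,29,33,39}
Ordered by (a.id, b.id); first 4.

5 | 23 ; 7 | 23 ; 18 | 29 ; 20 | 29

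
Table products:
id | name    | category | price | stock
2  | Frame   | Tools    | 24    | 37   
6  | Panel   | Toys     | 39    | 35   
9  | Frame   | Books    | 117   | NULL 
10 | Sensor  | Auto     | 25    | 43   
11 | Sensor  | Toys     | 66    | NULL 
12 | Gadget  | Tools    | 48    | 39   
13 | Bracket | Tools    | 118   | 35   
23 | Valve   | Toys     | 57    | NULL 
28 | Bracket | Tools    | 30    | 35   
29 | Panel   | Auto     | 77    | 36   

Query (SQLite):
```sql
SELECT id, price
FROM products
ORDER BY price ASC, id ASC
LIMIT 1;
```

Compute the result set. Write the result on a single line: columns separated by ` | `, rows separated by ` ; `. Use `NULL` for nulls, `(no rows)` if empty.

Sort by price asc, tiebreak id asc: (24, id=2), (25, id=10), (30, id=28), (39, id=6) …. Take first 1.

2 | 24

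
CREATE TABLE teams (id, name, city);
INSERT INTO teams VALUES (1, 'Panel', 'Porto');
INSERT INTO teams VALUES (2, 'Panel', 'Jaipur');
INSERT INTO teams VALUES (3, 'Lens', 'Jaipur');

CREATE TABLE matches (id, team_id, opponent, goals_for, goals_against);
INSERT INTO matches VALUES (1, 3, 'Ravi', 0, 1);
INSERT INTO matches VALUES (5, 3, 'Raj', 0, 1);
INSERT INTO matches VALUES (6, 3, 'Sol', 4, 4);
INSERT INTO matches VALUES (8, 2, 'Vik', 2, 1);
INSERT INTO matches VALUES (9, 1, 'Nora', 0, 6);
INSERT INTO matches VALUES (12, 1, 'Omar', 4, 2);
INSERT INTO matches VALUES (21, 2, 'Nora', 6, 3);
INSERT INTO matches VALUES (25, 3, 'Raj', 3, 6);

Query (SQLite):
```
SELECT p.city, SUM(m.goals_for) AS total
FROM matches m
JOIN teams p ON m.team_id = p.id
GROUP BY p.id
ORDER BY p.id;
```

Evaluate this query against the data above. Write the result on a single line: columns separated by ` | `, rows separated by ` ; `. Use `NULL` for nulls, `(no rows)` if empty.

Join each matches row to its teams via team_id.
Group joined rows by teams.id; compute SUM(m.goals_for) per group.
  1: ids {9, 12} → SUM(m.goals_for)=4
  2: ids {8, 21} → SUM(m.goals_for)=8
  3: ids {1, 5, 6, 25} → SUM(m.goals_for)=7

Porto | 4 ; Jaipur | 8 ; Jaipur | 7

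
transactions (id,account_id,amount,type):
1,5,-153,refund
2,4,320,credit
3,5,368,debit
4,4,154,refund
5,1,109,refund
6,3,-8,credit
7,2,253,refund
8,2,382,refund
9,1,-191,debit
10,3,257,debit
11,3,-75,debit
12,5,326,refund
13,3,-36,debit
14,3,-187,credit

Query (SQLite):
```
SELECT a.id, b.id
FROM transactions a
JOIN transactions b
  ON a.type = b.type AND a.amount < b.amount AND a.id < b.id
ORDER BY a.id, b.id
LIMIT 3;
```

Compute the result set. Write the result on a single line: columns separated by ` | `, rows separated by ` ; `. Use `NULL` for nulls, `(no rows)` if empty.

Pairs (a,b) with same type, a.amount < b.amount, a.id < b.id.
type groups: credit:{2,6,14} debit:{3,9,10,11,13} refund:{1,4,5,7,8,12}
Ordered by (a.id, b.id); first 3.

1 | 4 ; 1 | 5 ; 1 | 7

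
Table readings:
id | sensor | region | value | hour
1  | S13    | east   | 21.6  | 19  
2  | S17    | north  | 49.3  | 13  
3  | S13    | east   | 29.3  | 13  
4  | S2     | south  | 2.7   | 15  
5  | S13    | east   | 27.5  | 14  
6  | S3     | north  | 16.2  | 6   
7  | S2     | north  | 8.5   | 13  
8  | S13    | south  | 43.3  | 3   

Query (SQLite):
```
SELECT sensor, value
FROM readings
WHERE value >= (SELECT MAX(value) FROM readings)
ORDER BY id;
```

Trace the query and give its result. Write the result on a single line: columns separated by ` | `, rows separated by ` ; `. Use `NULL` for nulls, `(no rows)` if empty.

Scalar subquery: MAX(value) over all readings rows = 49.3.
Keep rows where value >= that value.

S17 | 49.3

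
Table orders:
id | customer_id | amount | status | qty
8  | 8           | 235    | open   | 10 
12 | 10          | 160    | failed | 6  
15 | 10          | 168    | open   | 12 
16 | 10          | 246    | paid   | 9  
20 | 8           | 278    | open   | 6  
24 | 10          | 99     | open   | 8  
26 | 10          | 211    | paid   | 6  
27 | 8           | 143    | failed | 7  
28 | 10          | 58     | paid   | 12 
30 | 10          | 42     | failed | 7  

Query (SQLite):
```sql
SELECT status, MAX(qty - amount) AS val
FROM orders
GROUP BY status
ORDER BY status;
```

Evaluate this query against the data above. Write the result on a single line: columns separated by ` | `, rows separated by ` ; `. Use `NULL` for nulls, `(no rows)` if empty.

failed | -35 ; open | -91 ; paid | -46

For each row compute qty - amount.
Group by status; take MAX of the expression per group.
  failed: ids {12, 27, 30} → MAX(qty - amount)=-35
  open: ids {8, 15, 20, 24} → MAX(qty - amount)=-91
  paid: ids {16, 26, 28} → MAX(qty - amount)=-46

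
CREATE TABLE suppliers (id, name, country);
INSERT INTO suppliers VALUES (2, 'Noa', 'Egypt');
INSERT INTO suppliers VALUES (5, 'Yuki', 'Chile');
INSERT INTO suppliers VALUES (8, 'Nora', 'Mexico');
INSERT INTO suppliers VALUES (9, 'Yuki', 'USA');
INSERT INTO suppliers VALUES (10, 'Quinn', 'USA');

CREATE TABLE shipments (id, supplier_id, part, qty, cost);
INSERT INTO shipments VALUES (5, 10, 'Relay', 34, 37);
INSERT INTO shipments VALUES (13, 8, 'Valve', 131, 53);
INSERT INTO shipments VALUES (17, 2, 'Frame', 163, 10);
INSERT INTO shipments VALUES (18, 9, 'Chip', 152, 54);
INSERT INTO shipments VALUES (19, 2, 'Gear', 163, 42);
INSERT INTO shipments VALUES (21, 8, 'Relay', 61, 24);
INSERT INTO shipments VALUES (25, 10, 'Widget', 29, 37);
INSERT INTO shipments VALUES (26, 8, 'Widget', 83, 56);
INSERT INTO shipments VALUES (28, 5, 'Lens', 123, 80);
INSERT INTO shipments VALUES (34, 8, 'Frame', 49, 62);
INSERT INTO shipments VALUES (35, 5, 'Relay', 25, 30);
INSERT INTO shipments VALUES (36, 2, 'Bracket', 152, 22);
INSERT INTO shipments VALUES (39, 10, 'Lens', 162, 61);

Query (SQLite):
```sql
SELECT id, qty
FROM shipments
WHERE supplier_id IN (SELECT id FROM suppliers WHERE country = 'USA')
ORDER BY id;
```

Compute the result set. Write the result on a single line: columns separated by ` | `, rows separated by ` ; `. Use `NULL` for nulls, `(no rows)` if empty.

5 | 34 ; 18 | 152 ; 25 | 29 ; 39 | 162

Inner query: suppliers.id where country = 'USA'.
Outer: keep shipments rows whose supplier_id is in that set.
Inner query → {9, 10}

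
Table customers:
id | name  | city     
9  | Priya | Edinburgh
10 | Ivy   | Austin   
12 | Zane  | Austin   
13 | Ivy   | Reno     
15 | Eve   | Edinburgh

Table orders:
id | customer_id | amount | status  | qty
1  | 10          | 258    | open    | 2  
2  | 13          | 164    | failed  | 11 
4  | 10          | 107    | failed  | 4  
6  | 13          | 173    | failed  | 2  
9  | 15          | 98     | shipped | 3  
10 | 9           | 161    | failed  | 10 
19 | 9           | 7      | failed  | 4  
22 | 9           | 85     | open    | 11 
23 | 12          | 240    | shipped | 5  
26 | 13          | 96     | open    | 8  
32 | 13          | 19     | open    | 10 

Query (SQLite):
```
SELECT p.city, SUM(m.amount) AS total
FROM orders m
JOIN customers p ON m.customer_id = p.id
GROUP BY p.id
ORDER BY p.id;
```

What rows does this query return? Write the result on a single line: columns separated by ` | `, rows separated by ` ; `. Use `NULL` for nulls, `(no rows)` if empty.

Edinburgh | 253 ; Austin | 365 ; Austin | 240 ; Reno | 452 ; Edinburgh | 98

Join each orders row to its customers via customer_id.
Group joined rows by customers.id; compute SUM(m.amount) per group.
  9: ids {10, 19, 22} → SUM(m.amount)=253
  10: ids {1, 4} → SUM(m.amount)=365
  12: ids {23} → SUM(m.amount)=240
  13: ids {2, 6, 26, 32} → SUM(m.amount)=452
  15: ids {9} → SUM(m.amount)=98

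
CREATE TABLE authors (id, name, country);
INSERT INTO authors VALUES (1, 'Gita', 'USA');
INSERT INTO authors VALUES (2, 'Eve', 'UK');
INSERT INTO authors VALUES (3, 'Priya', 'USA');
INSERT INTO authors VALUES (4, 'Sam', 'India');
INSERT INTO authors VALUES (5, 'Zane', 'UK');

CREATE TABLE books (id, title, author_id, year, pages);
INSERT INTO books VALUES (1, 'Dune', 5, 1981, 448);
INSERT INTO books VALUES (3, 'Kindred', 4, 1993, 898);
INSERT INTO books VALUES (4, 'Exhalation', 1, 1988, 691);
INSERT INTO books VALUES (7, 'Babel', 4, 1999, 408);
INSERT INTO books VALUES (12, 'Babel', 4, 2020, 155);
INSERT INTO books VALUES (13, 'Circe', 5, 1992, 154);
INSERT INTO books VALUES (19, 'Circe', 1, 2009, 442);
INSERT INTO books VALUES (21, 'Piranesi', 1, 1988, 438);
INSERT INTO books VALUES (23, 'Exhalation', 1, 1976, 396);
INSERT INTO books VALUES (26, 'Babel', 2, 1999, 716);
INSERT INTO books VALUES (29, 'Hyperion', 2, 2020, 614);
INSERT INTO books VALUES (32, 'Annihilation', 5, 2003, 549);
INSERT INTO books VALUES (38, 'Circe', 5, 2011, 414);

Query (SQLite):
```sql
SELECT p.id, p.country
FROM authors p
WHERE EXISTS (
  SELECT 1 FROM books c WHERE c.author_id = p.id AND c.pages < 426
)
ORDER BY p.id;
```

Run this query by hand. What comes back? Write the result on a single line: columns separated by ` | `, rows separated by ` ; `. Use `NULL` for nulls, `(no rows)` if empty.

For each authors row, check whether any books with matching author_id has pages < 426.
Keep rows where that is true.

1 | USA ; 4 | India ; 5 | UK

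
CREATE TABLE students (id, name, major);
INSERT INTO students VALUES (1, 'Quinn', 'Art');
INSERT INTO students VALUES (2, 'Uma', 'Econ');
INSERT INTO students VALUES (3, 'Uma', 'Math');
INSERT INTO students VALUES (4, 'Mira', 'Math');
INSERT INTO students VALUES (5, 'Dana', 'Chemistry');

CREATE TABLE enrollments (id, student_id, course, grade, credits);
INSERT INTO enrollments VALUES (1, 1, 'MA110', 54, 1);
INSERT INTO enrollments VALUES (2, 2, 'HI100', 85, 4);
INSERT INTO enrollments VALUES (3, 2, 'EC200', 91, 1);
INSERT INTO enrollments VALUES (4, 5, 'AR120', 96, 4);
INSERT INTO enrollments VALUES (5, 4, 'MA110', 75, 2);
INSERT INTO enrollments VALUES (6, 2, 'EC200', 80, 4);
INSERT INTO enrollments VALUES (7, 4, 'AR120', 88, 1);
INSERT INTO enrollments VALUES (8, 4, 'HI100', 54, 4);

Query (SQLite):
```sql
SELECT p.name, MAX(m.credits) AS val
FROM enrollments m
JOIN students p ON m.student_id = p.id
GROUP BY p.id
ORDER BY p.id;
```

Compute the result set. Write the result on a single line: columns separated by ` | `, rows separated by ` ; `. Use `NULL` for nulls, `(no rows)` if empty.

Quinn | 1 ; Uma | 4 ; Mira | 4 ; Dana | 4

Join each enrollments row to its students via student_id.
Group joined rows by students.id; compute MAX(m.credits) per group.
  1: ids {1} → MAX(m.credits)=1
  2: ids {2, 3, 6} → MAX(m.credits)=4
  4: ids {5, 7, 8} → MAX(m.credits)=4
  5: ids {4} → MAX(m.credits)=4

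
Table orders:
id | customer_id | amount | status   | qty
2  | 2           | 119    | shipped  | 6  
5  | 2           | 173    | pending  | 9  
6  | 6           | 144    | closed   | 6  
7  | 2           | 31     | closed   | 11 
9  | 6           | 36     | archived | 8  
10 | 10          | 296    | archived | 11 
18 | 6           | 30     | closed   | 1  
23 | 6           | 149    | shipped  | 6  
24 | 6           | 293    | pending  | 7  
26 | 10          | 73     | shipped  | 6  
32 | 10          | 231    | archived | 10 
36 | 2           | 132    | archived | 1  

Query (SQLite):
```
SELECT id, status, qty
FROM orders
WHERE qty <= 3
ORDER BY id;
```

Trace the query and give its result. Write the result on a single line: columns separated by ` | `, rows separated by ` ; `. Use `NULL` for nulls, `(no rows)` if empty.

qty <= 3: ids {18, 36}

18 | closed | 1 ; 36 | archived | 1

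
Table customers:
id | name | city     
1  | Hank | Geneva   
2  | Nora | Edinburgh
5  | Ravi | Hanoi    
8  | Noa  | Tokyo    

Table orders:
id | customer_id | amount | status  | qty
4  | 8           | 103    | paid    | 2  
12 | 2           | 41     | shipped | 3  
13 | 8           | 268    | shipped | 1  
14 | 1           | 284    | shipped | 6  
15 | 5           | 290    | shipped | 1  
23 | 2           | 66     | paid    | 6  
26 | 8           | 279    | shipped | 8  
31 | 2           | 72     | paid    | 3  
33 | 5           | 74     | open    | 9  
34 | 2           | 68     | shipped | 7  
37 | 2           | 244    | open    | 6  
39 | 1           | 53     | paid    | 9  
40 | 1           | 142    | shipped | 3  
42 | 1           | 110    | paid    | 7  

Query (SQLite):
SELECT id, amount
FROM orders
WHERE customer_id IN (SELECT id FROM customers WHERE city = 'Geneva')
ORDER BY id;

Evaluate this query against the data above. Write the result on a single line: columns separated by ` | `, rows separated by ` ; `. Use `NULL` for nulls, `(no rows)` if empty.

Inner query: customers.id where city = 'Geneva'.
Outer: keep orders rows whose customer_id is in that set.
Inner query → {1}

14 | 284 ; 39 | 53 ; 40 | 142 ; 42 | 110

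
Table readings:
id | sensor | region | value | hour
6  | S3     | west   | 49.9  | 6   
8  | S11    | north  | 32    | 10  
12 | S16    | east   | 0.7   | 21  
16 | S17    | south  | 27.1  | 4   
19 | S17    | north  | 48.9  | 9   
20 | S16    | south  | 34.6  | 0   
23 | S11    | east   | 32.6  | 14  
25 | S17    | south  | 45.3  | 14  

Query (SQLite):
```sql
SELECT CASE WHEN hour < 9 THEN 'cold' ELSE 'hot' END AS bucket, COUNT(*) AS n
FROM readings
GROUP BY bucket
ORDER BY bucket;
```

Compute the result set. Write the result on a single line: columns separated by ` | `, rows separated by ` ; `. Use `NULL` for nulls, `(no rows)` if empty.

Bucket rows by hour < 9 → 'cold' else 'hot'; count each bucket.

cold | 3 ; hot | 5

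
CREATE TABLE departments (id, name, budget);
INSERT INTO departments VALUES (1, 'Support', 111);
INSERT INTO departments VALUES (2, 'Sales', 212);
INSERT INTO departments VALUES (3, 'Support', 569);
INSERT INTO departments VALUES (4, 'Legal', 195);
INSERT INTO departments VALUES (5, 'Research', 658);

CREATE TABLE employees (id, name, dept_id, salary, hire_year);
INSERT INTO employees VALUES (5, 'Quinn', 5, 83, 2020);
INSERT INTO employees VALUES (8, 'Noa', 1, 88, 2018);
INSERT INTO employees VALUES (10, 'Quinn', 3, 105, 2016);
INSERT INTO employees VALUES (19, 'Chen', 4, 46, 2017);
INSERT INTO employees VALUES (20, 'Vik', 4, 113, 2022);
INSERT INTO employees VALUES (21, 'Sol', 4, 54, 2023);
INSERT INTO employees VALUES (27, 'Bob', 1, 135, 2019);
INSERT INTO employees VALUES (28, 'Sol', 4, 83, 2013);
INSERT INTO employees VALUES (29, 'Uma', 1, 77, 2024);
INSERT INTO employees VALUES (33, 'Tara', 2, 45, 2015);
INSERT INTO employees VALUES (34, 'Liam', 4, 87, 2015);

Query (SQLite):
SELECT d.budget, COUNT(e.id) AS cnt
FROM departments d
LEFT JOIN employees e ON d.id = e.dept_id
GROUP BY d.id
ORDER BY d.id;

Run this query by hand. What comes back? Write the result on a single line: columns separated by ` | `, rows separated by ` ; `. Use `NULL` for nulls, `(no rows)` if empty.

111 | 3 ; 212 | 1 ; 569 | 1 ; 195 | 5 ; 658 | 1

LEFT JOIN keeps every departments row; unmatched ones get NULL for employees columns.
Group by departments.id and compute COUNT(e.id). COUNT(col) of an all-NULL group is 0.
  1: ids {8, 27, 29} → COUNT(e.id)=3
  2: ids {33} → COUNT(e.id)=1
  3: ids {10} → COUNT(e.id)=1
  4: ids {19, 20, 21, 28, 34} → COUNT(e.id)=5
  5: ids {5} → COUNT(e.id)=1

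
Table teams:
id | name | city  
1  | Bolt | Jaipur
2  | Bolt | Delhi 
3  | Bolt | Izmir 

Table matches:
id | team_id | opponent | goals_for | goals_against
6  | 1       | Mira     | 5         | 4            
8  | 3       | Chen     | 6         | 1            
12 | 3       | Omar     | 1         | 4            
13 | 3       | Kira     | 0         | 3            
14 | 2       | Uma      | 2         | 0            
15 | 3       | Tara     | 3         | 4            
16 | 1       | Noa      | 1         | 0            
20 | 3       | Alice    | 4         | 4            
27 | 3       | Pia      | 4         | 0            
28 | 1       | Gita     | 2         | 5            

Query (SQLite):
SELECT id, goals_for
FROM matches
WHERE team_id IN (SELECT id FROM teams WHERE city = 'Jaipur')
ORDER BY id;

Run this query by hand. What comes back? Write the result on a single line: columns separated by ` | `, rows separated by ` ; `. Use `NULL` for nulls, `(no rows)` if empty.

Inner query: teams.id where city = 'Jaipur'.
Outer: keep matches rows whose team_id is in that set.
Inner query → {1}

6 | 5 ; 16 | 1 ; 28 | 2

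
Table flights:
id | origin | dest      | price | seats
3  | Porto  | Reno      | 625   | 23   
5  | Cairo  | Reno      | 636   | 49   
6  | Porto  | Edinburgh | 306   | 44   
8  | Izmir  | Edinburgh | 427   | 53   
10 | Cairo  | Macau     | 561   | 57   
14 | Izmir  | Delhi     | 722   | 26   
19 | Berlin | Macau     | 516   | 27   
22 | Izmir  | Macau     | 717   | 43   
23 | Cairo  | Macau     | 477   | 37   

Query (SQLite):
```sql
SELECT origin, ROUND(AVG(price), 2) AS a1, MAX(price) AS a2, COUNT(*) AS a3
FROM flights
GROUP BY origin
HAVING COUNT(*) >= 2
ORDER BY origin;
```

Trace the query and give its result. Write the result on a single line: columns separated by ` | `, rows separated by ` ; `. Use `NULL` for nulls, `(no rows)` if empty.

Group flights by origin.
Per group compute: ROUND(AVG(price), 2), MAX(price), COUNT(*).
HAVING: drop groups with fewer than 2 rows.
  Berlin: ids {19} → ROUND(AVG(price), 2)=516, MAX(price)=516, COUNT(*)=1
  Cairo: ids {5, 10, 23} → ROUND(AVG(price), 2)=558, MAX(price)=636, COUNT(*)=3
  Izmir: ids {8, 14, 22} → ROUND(AVG(price), 2)=622, MAX(price)=722, COUNT(*)=3
  Porto: ids {3, 6} → ROUND(AVG(price), 2)=465.5, MAX(price)=625, COUNT(*)=2

Cairo | 558 | 636 | 3 ; Izmir | 622 | 722 | 3 ; Porto | 465.5 | 625 | 2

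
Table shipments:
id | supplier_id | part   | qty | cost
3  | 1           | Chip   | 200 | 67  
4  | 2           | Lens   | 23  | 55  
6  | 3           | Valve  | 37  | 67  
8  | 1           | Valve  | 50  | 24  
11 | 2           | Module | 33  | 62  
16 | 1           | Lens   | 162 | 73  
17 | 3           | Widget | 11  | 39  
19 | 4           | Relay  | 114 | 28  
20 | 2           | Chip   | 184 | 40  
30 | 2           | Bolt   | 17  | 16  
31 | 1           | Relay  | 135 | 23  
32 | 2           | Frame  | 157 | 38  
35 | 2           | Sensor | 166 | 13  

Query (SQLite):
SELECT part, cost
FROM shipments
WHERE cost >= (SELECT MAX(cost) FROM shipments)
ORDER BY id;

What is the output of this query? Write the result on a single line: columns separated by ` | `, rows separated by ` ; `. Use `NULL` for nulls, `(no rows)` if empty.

Scalar subquery: MAX(cost) over all shipments rows = 73.
Keep rows where cost >= that value.

Lens | 73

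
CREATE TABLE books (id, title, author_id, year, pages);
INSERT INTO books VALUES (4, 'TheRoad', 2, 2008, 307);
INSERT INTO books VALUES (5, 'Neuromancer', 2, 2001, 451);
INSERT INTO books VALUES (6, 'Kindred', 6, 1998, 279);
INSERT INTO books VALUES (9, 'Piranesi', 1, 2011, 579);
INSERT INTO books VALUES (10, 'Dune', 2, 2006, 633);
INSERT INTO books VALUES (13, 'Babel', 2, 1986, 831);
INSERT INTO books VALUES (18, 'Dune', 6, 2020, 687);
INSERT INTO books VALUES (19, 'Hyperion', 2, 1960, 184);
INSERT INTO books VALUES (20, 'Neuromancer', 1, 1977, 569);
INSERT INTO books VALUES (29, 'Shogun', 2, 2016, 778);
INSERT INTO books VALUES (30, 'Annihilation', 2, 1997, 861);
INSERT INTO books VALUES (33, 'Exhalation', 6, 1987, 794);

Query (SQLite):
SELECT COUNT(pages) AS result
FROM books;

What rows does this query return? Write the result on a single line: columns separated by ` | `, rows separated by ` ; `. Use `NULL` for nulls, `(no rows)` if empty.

All pages values: [307, 451, 279, 579, 633, 831, 687, 184, 569, 778, 861, 794].
COUNT(pages) counts non-NULL values → 12.

12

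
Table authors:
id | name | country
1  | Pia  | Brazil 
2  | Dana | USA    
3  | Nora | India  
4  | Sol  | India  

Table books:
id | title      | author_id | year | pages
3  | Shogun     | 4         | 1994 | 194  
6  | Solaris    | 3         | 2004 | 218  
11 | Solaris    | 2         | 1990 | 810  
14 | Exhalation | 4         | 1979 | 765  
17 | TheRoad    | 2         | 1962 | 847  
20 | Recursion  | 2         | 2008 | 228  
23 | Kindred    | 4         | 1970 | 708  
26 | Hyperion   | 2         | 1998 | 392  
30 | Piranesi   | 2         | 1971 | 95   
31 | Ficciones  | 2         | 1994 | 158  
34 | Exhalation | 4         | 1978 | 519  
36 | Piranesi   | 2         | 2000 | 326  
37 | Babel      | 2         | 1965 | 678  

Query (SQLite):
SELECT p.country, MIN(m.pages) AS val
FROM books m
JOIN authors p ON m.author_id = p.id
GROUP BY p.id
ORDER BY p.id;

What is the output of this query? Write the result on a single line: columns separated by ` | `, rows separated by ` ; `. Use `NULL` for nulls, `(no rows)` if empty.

USA | 95 ; India | 218 ; India | 194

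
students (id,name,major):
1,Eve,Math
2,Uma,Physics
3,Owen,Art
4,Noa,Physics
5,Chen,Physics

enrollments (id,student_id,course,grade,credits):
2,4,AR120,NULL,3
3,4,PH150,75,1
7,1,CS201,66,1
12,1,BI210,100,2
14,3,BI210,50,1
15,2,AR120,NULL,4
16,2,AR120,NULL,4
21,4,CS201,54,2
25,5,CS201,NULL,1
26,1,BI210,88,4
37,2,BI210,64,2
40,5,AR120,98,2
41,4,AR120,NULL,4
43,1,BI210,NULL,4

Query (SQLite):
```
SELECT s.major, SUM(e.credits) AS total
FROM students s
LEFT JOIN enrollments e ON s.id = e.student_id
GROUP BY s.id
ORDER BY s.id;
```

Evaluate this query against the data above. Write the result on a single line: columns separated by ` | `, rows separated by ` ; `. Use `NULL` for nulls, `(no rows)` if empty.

Math | 11 ; Physics | 10 ; Art | 1 ; Physics | 10 ; Physics | 3

LEFT JOIN keeps every students row; unmatched ones get NULL for enrollments columns.
Group by students.id and compute SUM(e.credits). SUM over an all-NULL group is NULL.
  1: ids {7, 12, 26, 43} → SUM(e.credits)=11
  2: ids {15, 16, 37} → SUM(e.credits)=10
  3: ids {14} → SUM(e.credits)=1
  4: ids {2, 3, 21, 41} → SUM(e.credits)=10
  5: ids {25, 40} → SUM(e.credits)=3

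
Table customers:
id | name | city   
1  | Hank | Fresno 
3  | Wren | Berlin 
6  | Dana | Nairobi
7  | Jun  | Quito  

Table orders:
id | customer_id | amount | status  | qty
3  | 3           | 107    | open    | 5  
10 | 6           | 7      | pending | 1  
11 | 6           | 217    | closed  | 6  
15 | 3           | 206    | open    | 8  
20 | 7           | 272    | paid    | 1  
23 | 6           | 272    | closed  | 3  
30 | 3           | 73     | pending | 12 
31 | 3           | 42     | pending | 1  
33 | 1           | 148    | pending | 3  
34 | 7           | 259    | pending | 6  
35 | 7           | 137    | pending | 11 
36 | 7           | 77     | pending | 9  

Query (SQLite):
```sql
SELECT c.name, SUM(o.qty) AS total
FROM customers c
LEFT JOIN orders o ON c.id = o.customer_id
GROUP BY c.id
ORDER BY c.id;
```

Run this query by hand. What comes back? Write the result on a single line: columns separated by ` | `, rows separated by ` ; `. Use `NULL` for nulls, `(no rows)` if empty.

Hank | 3 ; Wren | 26 ; Dana | 10 ; Jun | 27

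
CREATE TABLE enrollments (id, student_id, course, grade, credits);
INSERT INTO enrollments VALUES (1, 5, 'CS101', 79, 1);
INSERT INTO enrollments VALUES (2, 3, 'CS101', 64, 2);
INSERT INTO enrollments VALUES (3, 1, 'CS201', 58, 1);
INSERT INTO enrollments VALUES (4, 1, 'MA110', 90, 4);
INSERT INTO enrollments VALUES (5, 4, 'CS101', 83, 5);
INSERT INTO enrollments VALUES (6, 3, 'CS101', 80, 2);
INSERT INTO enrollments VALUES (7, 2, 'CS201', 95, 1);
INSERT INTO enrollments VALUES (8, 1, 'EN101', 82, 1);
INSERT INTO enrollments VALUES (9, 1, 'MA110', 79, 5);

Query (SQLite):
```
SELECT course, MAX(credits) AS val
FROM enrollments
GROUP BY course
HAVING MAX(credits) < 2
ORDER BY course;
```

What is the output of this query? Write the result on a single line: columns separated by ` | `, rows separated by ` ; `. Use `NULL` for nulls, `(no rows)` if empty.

Partition enrollments by course; compute MAX(credits) within each group.
HAVING: keep groups where MAX(credits) < 2.
  CS101: ids {1, 2, 5, 6} → MAX(credits)=5
  CS201: ids {3, 7} → MAX(credits)=1
  EN101: ids {8} → MAX(credits)=1
  MA110: ids {4, 9} → MAX(credits)=5

CS201 | 1 ; EN101 | 1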